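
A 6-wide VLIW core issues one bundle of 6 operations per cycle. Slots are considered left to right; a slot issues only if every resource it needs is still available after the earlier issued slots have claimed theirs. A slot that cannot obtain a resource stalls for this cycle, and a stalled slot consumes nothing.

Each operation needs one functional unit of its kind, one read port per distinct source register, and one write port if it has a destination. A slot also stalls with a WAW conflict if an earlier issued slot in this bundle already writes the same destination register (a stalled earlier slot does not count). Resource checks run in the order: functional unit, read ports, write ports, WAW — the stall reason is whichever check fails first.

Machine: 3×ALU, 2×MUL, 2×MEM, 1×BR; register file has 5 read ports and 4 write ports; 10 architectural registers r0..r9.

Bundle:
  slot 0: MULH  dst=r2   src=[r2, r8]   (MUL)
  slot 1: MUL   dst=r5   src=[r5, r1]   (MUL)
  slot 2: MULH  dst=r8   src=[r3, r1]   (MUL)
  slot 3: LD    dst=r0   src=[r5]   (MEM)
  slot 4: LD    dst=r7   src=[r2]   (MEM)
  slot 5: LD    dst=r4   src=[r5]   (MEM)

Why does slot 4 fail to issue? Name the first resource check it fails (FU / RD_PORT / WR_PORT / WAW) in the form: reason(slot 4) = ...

reason(slot 4) = RD_PORT

[0] MUL needs rd=2 wr=1: ok; after: ALU=3 MUL=1 MEM=2 BR=1, R=3, W=3
[1] MUL needs rd=2 wr=1: ok; after: ALU=3 MUL=0 MEM=2 BR=1, R=1, W=2
[2] MUL needs rd=2 wr=1: FU; after: ALU=3 MUL=0 MEM=2 BR=1, R=1, W=2
[3] MEM needs rd=1 wr=1: ok; after: ALU=3 MUL=0 MEM=1 BR=1, R=0, W=1
[4] MEM needs rd=1 wr=1: RD_PORT; after: ALU=3 MUL=0 MEM=1 BR=1, R=0, W=1
[5] MEM needs rd=1 wr=1: RD_PORT; after: ALU=3 MUL=0 MEM=1 BR=1, R=0, W=1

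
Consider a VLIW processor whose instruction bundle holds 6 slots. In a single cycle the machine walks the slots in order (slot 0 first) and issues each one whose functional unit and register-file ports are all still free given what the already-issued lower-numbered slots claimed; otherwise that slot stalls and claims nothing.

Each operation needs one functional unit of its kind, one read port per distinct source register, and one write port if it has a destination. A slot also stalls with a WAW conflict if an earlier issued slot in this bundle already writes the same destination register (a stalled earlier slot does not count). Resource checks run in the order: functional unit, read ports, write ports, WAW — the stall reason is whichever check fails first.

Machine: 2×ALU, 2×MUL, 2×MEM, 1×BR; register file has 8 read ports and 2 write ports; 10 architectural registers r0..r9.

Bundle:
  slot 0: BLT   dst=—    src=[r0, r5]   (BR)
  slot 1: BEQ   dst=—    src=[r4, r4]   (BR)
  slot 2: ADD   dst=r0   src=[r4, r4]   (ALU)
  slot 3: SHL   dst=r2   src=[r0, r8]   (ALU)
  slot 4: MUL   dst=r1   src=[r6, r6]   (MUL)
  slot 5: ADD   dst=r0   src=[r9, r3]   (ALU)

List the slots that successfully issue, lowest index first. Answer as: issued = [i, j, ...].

issued = [0, 2, 3]

slot 0 (BR): ISSUE — free A2,Mu2,Ld2,B0 rp6 wp2
slot 1 (BR): stall FU — free A2,Mu2,Ld2,B0 rp6 wp2
slot 2 (ALU): ISSUE — free A1,Mu2,Ld2,B0 rp5 wp1
slot 3 (ALU): ISSUE — free A0,Mu2,Ld2,B0 rp3 wp0
slot 4 (MUL): stall WR_PORT — free A0,Mu2,Ld2,B0 rp3 wp0
slot 5 (ALU): stall FU — free A0,Mu2,Ld2,B0 rp3 wp0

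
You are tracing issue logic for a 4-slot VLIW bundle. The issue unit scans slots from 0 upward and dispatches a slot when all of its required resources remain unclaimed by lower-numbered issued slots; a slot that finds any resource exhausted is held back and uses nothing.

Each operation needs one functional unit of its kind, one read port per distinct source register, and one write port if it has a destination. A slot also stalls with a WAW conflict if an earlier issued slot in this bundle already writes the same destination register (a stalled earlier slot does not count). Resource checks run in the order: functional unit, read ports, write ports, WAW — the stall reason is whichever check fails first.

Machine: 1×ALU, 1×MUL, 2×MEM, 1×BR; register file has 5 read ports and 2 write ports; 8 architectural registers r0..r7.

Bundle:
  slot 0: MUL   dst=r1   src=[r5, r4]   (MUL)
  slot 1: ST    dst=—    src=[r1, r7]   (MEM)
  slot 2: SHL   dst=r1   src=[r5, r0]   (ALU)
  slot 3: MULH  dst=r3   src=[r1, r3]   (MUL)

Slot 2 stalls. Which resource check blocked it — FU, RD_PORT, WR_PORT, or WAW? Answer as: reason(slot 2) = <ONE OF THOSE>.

reason(slot 2) = RD_PORT

slot 0 (MUL): ISSUE — free A1,Mu0,Ld2,B1 rp3 wp1
slot 1 (MEM): ISSUE — free A1,Mu0,Ld1,B1 rp1 wp1
slot 2 (ALU): stall RD_PORT — free A1,Mu0,Ld1,B1 rp1 wp1
slot 3 (MUL): stall FU — free A1,Mu0,Ld1,B1 rp1 wp1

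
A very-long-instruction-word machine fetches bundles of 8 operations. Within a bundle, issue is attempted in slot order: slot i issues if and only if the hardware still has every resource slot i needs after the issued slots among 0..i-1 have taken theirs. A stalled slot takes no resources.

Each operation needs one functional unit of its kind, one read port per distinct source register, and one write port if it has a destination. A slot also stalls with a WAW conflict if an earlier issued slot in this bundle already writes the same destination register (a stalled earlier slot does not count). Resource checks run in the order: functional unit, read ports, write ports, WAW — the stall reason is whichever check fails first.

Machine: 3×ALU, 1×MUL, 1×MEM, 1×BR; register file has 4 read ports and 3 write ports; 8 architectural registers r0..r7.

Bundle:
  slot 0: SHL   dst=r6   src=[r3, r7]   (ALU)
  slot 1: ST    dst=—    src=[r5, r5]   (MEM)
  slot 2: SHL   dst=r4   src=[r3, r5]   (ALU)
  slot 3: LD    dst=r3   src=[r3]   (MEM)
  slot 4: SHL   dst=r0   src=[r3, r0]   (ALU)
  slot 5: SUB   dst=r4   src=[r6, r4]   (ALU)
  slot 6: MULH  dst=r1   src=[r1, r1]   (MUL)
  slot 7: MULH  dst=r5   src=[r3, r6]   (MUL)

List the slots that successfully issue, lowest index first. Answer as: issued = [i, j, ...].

issued = [0, 1, 6]

  0. ALU→r6 ⇒ go  {2A/1Mu/1Ld/1B | 2r 2w}
  1. MEM ⇒ go  {2A/1Mu/0Ld/1B | 1r 2w}
  2. ALU→r4 ⇒ no(RD_PORT)  {2A/1Mu/0Ld/1B | 1r 2w}
  3. MEM→r3 ⇒ no(FU)  {2A/1Mu/0Ld/1B | 1r 2w}
  4. ALU→r0 ⇒ no(RD_PORT)  {2A/1Mu/0Ld/1B | 1r 2w}
  5. ALU→r4 ⇒ no(RD_PORT)  {2A/1Mu/0Ld/1B | 1r 2w}
  6. MUL→r1 ⇒ go  {2A/0Mu/0Ld/1B | 0r 1w}
  7. MUL→r5 ⇒ no(FU)  {2A/0Mu/0Ld/1B | 0r 1w}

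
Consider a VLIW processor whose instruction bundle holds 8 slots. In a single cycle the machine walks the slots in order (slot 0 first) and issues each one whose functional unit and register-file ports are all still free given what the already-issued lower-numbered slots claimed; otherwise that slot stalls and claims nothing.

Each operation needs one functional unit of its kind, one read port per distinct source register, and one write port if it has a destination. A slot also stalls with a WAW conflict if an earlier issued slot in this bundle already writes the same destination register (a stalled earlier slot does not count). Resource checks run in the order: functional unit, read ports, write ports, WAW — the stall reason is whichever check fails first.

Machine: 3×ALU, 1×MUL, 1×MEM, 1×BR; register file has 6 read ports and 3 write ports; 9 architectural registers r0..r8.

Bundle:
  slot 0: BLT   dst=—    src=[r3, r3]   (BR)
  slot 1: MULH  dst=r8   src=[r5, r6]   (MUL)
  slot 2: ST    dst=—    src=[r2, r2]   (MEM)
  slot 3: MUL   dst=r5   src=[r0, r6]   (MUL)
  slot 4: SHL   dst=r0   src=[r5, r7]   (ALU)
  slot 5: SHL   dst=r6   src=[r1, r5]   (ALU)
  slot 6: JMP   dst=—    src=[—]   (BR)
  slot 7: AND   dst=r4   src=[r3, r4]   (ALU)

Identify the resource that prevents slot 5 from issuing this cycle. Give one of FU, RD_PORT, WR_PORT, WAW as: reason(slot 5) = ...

reason(slot 5) = RD_PORT

#0 BR src=r3,r3 dispatched  <A:3 Mu:1 Ld:1 B:0 rd:5 wr:3>
#1 MUL src=r5,r6 dispatched  <A:3 Mu:0 Ld:1 B:0 rd:3 wr:2>
#2 MEM src=r2,r2 dispatched  <A:3 Mu:0 Ld:0 B:0 rd:2 wr:2>
#3 MUL src=r0,r6 held:FU  <A:3 Mu:0 Ld:0 B:0 rd:2 wr:2>
#4 ALU src=r5,r7 dispatched  <A:2 Mu:0 Ld:0 B:0 rd:0 wr:1>
#5 ALU src=r1,r5 held:RD_PORT  <A:2 Mu:0 Ld:0 B:0 rd:0 wr:1>
#6 BR src=- held:FU  <A:2 Mu:0 Ld:0 B:0 rd:0 wr:1>
#7 ALU src=r3,r4 held:RD_PORT  <A:2 Mu:0 Ld:0 B:0 rd:0 wr:1>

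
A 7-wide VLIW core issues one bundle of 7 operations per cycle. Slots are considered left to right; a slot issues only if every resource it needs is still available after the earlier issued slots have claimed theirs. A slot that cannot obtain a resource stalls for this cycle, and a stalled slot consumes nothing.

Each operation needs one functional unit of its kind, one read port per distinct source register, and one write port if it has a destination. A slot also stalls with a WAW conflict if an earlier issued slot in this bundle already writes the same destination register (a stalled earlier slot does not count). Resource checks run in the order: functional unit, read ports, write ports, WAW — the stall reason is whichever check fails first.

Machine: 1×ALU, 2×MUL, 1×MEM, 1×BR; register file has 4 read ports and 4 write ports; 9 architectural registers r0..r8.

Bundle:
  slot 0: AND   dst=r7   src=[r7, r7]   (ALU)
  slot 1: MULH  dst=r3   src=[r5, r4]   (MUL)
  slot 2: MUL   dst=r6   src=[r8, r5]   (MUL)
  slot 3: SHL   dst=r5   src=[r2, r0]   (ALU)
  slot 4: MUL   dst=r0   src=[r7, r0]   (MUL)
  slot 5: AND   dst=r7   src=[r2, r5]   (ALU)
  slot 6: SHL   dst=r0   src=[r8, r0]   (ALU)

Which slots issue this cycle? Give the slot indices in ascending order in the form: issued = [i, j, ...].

issued = [0, 1]

  0. ALU→r7 ⇒ go  {0A/2Mu/1Ld/1B | 3r 3w}
  1. MUL→r3 ⇒ go  {0A/1Mu/1Ld/1B | 1r 2w}
  2. MUL→r6 ⇒ no(RD_PORT)  {0A/1Mu/1Ld/1B | 1r 2w}
  3. ALU→r5 ⇒ no(FU)  {0A/1Mu/1Ld/1B | 1r 2w}
  4. MUL→r0 ⇒ no(RD_PORT)  {0A/1Mu/1Ld/1B | 1r 2w}
  5. ALU→r7 ⇒ no(FU)  {0A/1Mu/1Ld/1B | 1r 2w}
  6. ALU→r0 ⇒ no(FU)  {0A/1Mu/1Ld/1B | 1r 2w}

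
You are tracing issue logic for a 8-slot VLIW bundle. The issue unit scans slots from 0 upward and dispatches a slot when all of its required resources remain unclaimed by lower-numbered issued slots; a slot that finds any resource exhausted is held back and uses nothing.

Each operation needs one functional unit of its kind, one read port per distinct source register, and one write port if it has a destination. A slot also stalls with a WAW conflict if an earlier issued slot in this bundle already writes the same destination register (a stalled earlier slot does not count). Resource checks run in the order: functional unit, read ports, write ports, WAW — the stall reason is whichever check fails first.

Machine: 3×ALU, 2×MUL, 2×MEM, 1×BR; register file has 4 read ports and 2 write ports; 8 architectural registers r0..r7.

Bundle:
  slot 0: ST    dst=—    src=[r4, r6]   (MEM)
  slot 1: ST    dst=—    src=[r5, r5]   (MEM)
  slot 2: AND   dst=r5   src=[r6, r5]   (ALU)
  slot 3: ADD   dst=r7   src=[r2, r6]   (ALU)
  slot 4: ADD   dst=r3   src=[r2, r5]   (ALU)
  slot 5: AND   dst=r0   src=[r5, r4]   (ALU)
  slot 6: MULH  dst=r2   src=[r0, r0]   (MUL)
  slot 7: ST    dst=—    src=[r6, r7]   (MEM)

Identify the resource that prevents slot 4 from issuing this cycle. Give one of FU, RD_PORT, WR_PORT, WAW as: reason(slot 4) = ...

reason(slot 4) = RD_PORT

[0] MEM needs rd=2 wr=0: ok; after: ALU=3 MUL=2 MEM=1 BR=1, R=2, W=2
[1] MEM needs rd=1 wr=0: ok; after: ALU=3 MUL=2 MEM=0 BR=1, R=1, W=2
[2] ALU needs rd=2 wr=1: RD_PORT; after: ALU=3 MUL=2 MEM=0 BR=1, R=1, W=2
[3] ALU needs rd=2 wr=1: RD_PORT; after: ALU=3 MUL=2 MEM=0 BR=1, R=1, W=2
[4] ALU needs rd=2 wr=1: RD_PORT; after: ALU=3 MUL=2 MEM=0 BR=1, R=1, W=2
[5] ALU needs rd=2 wr=1: RD_PORT; after: ALU=3 MUL=2 MEM=0 BR=1, R=1, W=2
[6] MUL needs rd=1 wr=1: ok; after: ALU=3 MUL=1 MEM=0 BR=1, R=0, W=1
[7] MEM needs rd=2 wr=0: FU; after: ALU=3 MUL=1 MEM=0 BR=1, R=0, W=1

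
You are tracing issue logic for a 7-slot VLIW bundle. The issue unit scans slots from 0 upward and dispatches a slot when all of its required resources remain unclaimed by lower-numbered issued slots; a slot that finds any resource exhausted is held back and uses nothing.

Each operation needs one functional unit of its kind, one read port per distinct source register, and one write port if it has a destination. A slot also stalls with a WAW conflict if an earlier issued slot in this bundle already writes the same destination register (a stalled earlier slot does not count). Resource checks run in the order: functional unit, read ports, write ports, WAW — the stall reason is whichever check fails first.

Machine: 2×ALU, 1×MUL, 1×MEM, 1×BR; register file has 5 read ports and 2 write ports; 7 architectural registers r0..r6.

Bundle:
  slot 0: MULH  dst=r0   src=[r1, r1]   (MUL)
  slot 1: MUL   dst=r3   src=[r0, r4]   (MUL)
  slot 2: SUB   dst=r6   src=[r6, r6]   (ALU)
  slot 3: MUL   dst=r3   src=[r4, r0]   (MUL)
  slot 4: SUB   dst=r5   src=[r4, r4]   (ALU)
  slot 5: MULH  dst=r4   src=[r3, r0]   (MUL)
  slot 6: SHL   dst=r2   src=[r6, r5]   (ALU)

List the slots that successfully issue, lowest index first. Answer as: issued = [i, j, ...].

issued = [0, 2]

#0 MUL src=r1,r1 dispatched  <A:2 Mu:0 Ld:1 B:1 rd:4 wr:1>
#1 MUL src=r0,r4 held:FU  <A:2 Mu:0 Ld:1 B:1 rd:4 wr:1>
#2 ALU src=r6,r6 dispatched  <A:1 Mu:0 Ld:1 B:1 rd:3 wr:0>
#3 MUL src=r4,r0 held:FU  <A:1 Mu:0 Ld:1 B:1 rd:3 wr:0>
#4 ALU src=r4,r4 held:WR_PORT  <A:1 Mu:0 Ld:1 B:1 rd:3 wr:0>
#5 MUL src=r3,r0 held:FU  <A:1 Mu:0 Ld:1 B:1 rd:3 wr:0>
#6 ALU src=r6,r5 held:WR_PORT  <A:1 Mu:0 Ld:1 B:1 rd:3 wr:0>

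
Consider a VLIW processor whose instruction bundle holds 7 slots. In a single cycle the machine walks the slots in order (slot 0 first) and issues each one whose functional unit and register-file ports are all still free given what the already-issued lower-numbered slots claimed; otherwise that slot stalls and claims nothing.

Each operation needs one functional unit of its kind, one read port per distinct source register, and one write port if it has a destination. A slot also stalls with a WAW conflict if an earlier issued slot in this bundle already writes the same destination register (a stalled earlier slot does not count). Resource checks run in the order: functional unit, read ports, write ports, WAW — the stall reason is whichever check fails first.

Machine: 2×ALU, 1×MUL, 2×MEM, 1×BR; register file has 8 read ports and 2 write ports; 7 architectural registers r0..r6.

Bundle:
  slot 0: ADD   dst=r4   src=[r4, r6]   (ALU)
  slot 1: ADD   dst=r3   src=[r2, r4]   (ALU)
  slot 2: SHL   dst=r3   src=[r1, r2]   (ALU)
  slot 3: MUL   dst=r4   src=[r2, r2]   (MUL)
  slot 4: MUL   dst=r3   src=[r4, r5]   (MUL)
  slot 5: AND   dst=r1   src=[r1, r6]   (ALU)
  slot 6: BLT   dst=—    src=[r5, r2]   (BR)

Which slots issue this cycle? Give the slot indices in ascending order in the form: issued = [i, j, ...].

slot 0 (ALU): ISSUE — free A1,Mu1,Ld2,B1 rp6 wp1
slot 1 (ALU): ISSUE — free A0,Mu1,Ld2,B1 rp4 wp0
slot 2 (ALU): stall FU — free A0,Mu1,Ld2,B1 rp4 wp0
slot 3 (MUL): stall WR_PORT — free A0,Mu1,Ld2,B1 rp4 wp0
slot 4 (MUL): stall WR_PORT — free A0,Mu1,Ld2,B1 rp4 wp0
slot 5 (ALU): stall FU — free A0,Mu1,Ld2,B1 rp4 wp0
slot 6 (BR): ISSUE — free A0,Mu1,Ld2,B0 rp2 wp0

issued = [0, 1, 6]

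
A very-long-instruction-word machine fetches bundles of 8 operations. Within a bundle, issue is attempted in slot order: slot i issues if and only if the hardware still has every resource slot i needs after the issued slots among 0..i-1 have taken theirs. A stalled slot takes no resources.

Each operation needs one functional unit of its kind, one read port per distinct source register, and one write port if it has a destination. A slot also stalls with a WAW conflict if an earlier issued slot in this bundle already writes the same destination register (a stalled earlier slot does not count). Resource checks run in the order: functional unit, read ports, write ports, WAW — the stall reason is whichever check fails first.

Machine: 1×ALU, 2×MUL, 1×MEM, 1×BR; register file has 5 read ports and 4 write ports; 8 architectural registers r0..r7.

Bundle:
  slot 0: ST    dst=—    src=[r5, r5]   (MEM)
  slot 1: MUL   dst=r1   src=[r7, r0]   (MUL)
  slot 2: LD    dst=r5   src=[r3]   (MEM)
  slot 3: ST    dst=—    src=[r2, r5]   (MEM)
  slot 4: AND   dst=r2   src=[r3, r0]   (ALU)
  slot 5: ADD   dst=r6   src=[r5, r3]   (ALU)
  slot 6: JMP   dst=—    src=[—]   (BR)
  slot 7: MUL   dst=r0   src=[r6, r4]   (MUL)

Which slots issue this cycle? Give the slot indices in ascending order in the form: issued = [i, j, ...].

[0] MEM needs rd=1 wr=0: ok; after: ALU=1 MUL=2 MEM=0 BR=1, R=4, W=4
[1] MUL needs rd=2 wr=1: ok; after: ALU=1 MUL=1 MEM=0 BR=1, R=2, W=3
[2] MEM needs rd=1 wr=1: FU; after: ALU=1 MUL=1 MEM=0 BR=1, R=2, W=3
[3] MEM needs rd=2 wr=0: FU; after: ALU=1 MUL=1 MEM=0 BR=1, R=2, W=3
[4] ALU needs rd=2 wr=1: ok; after: ALU=0 MUL=1 MEM=0 BR=1, R=0, W=2
[5] ALU needs rd=2 wr=1: FU; after: ALU=0 MUL=1 MEM=0 BR=1, R=0, W=2
[6] BR needs rd=0 wr=0: ok; after: ALU=0 MUL=1 MEM=0 BR=0, R=0, W=2
[7] MUL needs rd=2 wr=1: RD_PORT; after: ALU=0 MUL=1 MEM=0 BR=0, R=0, W=2

issued = [0, 1, 4, 6]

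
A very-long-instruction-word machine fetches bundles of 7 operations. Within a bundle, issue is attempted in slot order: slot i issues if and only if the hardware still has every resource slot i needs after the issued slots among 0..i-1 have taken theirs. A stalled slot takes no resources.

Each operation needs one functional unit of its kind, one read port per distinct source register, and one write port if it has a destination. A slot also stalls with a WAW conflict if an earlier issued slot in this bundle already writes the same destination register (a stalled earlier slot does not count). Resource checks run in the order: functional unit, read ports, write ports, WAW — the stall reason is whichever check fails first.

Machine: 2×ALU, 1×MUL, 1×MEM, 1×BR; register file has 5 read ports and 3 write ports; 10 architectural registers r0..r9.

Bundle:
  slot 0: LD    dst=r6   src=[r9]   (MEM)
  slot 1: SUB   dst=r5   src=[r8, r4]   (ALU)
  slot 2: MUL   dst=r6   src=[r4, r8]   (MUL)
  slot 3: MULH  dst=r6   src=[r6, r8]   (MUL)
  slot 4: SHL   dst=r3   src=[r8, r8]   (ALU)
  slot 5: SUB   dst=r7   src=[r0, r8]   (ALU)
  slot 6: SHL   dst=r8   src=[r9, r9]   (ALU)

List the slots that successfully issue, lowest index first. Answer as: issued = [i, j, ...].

  0. MEM→r6 ⇒ go  {2A/1Mu/0Ld/1B | 4r 2w}
  1. ALU→r5 ⇒ go  {1A/1Mu/0Ld/1B | 2r 1w}
  2. MUL→r6 ⇒ no(WAW)  {1A/1Mu/0Ld/1B | 2r 1w}
  3. MUL→r6 ⇒ no(WAW)  {1A/1Mu/0Ld/1B | 2r 1w}
  4. ALU→r3 ⇒ go  {0A/1Mu/0Ld/1B | 1r 0w}
  5. ALU→r7 ⇒ no(FU)  {0A/1Mu/0Ld/1B | 1r 0w}
  6. ALU→r8 ⇒ no(FU)  {0A/1Mu/0Ld/1B | 1r 0w}

issued = [0, 1, 4]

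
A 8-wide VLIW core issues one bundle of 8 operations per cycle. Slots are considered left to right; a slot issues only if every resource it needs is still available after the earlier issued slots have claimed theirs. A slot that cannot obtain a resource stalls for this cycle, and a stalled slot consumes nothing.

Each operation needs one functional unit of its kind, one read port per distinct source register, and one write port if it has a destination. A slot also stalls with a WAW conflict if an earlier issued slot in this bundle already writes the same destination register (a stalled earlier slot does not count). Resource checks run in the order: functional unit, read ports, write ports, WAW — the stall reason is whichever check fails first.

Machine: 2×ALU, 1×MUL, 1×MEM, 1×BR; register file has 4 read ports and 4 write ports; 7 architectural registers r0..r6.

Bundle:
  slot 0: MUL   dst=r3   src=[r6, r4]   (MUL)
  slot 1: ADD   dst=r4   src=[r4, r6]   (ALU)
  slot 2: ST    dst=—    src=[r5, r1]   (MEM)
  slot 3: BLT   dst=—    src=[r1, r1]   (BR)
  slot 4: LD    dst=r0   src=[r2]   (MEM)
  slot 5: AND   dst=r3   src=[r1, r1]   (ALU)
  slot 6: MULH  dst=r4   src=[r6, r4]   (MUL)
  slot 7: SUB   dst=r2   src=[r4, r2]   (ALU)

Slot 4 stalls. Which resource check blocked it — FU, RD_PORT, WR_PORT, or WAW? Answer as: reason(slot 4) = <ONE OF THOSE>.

reason(slot 4) = RD_PORT

[0] MUL needs rd=2 wr=1: ok; after: ALU=2 MUL=0 MEM=1 BR=1, R=2, W=3
[1] ALU needs rd=2 wr=1: ok; after: ALU=1 MUL=0 MEM=1 BR=1, R=0, W=2
[2] MEM needs rd=2 wr=0: RD_PORT; after: ALU=1 MUL=0 MEM=1 BR=1, R=0, W=2
[3] BR needs rd=1 wr=0: RD_PORT; after: ALU=1 MUL=0 MEM=1 BR=1, R=0, W=2
[4] MEM needs rd=1 wr=1: RD_PORT; after: ALU=1 MUL=0 MEM=1 BR=1, R=0, W=2
[5] ALU needs rd=1 wr=1: RD_PORT; after: ALU=1 MUL=0 MEM=1 BR=1, R=0, W=2
[6] MUL needs rd=2 wr=1: FU; after: ALU=1 MUL=0 MEM=1 BR=1, R=0, W=2
[7] ALU needs rd=2 wr=1: RD_PORT; after: ALU=1 MUL=0 MEM=1 BR=1, R=0, W=2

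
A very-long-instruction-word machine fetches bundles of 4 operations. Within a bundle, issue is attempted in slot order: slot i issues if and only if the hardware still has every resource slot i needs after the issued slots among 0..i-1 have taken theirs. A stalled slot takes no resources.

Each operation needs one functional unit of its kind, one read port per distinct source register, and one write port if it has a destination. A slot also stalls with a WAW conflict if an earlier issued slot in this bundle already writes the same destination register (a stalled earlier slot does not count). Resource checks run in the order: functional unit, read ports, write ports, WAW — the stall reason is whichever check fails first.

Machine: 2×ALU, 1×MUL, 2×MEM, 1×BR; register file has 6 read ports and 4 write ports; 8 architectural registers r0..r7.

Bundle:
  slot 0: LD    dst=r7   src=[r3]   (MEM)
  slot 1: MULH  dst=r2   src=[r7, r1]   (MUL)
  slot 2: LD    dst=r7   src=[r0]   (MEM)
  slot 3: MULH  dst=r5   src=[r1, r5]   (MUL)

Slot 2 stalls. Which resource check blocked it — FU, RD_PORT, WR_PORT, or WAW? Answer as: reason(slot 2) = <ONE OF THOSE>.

(0) want 1×MEM +1rd +1wr — yes → AL2|MU1|ME1|BR1|rd5|wr3
(1) want 1×MUL +2rd +1wr — yes → AL2|MU0|ME1|BR1|rd3|wr2
(2) want 1×MEM +1rd +1wr — WAW → AL2|MU0|ME1|BR1|rd3|wr2
(3) want 1×MUL +2rd +1wr — FU → AL2|MU0|ME1|BR1|rd3|wr2

reason(slot 2) = WAW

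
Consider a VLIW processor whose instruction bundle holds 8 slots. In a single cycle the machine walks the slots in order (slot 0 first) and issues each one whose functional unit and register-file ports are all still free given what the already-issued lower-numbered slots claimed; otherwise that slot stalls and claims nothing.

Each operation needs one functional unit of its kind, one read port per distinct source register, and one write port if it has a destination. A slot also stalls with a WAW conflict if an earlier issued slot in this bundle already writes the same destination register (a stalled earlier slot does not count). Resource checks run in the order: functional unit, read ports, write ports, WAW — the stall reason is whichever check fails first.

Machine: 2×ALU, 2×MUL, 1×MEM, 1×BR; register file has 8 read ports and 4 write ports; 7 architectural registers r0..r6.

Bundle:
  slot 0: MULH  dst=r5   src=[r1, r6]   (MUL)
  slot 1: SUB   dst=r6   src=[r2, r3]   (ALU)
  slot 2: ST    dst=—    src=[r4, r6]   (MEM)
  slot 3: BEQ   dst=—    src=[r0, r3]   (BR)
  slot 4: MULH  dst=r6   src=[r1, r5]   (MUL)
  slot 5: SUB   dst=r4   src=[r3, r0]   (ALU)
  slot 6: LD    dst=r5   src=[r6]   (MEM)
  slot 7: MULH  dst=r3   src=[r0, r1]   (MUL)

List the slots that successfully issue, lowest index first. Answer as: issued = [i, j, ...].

  0. MUL→r5 ⇒ go  {2A/1Mu/1Ld/1B | 6r 3w}
  1. ALU→r6 ⇒ go  {1A/1Mu/1Ld/1B | 4r 2w}
  2. MEM ⇒ go  {1A/1Mu/0Ld/1B | 2r 2w}
  3. BR ⇒ go  {1A/1Mu/0Ld/0B | 0r 2w}
  4. MUL→r6 ⇒ no(RD_PORT)  {1A/1Mu/0Ld/0B | 0r 2w}
  5. ALU→r4 ⇒ no(RD_PORT)  {1A/1Mu/0Ld/0B | 0r 2w}
  6. MEM→r5 ⇒ no(FU)  {1A/1Mu/0Ld/0B | 0r 2w}
  7. MUL→r3 ⇒ no(RD_PORT)  {1A/1Mu/0Ld/0B | 0r 2w}

issued = [0, 1, 2, 3]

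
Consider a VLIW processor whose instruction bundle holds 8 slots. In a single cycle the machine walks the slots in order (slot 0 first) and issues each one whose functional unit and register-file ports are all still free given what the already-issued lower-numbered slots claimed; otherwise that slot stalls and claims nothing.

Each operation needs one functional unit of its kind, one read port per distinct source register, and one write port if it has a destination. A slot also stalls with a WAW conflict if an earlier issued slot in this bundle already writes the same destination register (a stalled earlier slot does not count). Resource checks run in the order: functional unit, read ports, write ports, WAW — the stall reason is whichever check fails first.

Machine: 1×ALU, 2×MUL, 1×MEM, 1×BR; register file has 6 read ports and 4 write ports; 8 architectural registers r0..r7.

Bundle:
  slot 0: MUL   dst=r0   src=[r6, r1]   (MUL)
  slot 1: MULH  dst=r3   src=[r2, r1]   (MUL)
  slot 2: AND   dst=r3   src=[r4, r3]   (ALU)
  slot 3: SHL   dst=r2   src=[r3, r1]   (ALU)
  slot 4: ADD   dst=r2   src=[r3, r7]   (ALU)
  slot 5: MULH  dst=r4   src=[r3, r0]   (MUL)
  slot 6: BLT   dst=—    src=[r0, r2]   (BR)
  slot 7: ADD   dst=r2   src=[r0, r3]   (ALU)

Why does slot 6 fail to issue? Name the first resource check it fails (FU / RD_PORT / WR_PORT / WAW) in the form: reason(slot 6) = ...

[0] MUL needs rd=2 wr=1: ok; after: ALU=1 MUL=1 MEM=1 BR=1, R=4, W=3
[1] MUL needs rd=2 wr=1: ok; after: ALU=1 MUL=0 MEM=1 BR=1, R=2, W=2
[2] ALU needs rd=2 wr=1: WAW; after: ALU=1 MUL=0 MEM=1 BR=1, R=2, W=2
[3] ALU needs rd=2 wr=1: ok; after: ALU=0 MUL=0 MEM=1 BR=1, R=0, W=1
[4] ALU needs rd=2 wr=1: FU; after: ALU=0 MUL=0 MEM=1 BR=1, R=0, W=1
[5] MUL needs rd=2 wr=1: FU; after: ALU=0 MUL=0 MEM=1 BR=1, R=0, W=1
[6] BR needs rd=2 wr=0: RD_PORT; after: ALU=0 MUL=0 MEM=1 BR=1, R=0, W=1
[7] ALU needs rd=2 wr=1: FU; after: ALU=0 MUL=0 MEM=1 BR=1, R=0, W=1

reason(slot 6) = RD_PORT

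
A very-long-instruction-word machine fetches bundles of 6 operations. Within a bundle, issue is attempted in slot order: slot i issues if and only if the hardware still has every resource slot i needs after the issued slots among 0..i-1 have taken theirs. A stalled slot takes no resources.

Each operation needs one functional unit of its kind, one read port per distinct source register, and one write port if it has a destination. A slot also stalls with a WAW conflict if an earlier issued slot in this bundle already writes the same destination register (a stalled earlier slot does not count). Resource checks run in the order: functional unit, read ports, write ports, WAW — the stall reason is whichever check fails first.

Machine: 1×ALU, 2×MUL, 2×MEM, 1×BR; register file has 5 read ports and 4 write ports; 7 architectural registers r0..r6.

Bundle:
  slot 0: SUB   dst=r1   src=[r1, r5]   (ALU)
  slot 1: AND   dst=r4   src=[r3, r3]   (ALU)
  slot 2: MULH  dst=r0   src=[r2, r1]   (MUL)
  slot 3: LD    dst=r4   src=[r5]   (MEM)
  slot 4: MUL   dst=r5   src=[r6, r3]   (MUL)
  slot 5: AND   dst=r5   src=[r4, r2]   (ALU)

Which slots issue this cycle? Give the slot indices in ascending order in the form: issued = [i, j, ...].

  0. ALU→r1 ⇒ go  {0A/2Mu/2Ld/1B | 3r 3w}
  1. ALU→r4 ⇒ no(FU)  {0A/2Mu/2Ld/1B | 3r 3w}
  2. MUL→r0 ⇒ go  {0A/1Mu/2Ld/1B | 1r 2w}
  3. MEM→r4 ⇒ go  {0A/1Mu/1Ld/1B | 0r 1w}
  4. MUL→r5 ⇒ no(RD_PORT)  {0A/1Mu/1Ld/1B | 0r 1w}
  5. ALU→r5 ⇒ no(FU)  {0A/1Mu/1Ld/1B | 0r 1w}

issued = [0, 2, 3]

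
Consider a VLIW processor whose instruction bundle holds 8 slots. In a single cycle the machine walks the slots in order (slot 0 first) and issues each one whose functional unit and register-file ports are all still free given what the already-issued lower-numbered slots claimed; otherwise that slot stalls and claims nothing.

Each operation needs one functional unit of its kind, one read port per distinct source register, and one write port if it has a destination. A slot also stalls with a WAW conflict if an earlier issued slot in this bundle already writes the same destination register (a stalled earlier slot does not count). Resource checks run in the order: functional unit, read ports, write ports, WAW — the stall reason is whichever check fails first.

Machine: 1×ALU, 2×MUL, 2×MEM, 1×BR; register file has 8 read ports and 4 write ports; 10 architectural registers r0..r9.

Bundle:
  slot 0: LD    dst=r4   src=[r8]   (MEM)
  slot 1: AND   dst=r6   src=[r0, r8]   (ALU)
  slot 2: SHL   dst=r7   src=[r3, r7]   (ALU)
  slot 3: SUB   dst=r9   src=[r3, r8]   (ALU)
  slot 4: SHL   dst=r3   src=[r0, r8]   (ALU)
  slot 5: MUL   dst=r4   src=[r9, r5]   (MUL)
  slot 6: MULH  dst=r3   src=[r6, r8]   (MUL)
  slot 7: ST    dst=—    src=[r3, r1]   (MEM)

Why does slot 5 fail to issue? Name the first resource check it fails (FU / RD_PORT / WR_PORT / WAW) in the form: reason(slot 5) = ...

reason(slot 5) = WAW

(0) want 1×MEM +1rd +1wr — yes → AL1|MU2|ME1|BR1|rd7|wr3
(1) want 1×ALU +2rd +1wr — yes → AL0|MU2|ME1|BR1|rd5|wr2
(2) want 1×ALU +2rd +1wr — FU → AL0|MU2|ME1|BR1|rd5|wr2
(3) want 1×ALU +2rd +1wr — FU → AL0|MU2|ME1|BR1|rd5|wr2
(4) want 1×ALU +2rd +1wr — FU → AL0|MU2|ME1|BR1|rd5|wr2
(5) want 1×MUL +2rd +1wr — WAW → AL0|MU2|ME1|BR1|rd5|wr2
(6) want 1×MUL +2rd +1wr — yes → AL0|MU1|ME1|BR1|rd3|wr1
(7) want 1×MEM +2rd +0wr — yes → AL0|MU1|ME0|BR1|rd1|wr1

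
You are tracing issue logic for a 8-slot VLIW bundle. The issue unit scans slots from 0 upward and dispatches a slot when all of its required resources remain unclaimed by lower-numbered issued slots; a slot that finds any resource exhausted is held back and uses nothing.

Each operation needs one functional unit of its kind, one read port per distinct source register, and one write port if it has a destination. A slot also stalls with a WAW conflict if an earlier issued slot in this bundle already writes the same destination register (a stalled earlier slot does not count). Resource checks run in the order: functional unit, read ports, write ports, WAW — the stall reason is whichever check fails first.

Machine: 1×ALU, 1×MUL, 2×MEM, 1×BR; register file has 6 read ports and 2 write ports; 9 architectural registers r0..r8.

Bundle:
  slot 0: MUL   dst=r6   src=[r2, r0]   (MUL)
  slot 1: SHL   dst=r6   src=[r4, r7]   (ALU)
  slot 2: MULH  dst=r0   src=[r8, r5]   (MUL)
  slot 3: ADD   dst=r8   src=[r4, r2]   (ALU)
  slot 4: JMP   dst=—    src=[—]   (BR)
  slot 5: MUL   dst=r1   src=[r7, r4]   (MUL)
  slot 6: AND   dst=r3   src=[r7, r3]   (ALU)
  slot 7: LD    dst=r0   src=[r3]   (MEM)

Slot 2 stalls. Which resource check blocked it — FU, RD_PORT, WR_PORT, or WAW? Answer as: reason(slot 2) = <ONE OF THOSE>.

[0] MUL needs rd=2 wr=1: ok; after: ALU=1 MUL=0 MEM=2 BR=1, R=4, W=1
[1] ALU needs rd=2 wr=1: WAW; after: ALU=1 MUL=0 MEM=2 BR=1, R=4, W=1
[2] MUL needs rd=2 wr=1: FU; after: ALU=1 MUL=0 MEM=2 BR=1, R=4, W=1
[3] ALU needs rd=2 wr=1: ok; after: ALU=0 MUL=0 MEM=2 BR=1, R=2, W=0
[4] BR needs rd=0 wr=0: ok; after: ALU=0 MUL=0 MEM=2 BR=0, R=2, W=0
[5] MUL needs rd=2 wr=1: FU; after: ALU=0 MUL=0 MEM=2 BR=0, R=2, W=0
[6] ALU needs rd=2 wr=1: FU; after: ALU=0 MUL=0 MEM=2 BR=0, R=2, W=0
[7] MEM needs rd=1 wr=1: WR_PORT; after: ALU=0 MUL=0 MEM=2 BR=0, R=2, W=0

reason(slot 2) = FU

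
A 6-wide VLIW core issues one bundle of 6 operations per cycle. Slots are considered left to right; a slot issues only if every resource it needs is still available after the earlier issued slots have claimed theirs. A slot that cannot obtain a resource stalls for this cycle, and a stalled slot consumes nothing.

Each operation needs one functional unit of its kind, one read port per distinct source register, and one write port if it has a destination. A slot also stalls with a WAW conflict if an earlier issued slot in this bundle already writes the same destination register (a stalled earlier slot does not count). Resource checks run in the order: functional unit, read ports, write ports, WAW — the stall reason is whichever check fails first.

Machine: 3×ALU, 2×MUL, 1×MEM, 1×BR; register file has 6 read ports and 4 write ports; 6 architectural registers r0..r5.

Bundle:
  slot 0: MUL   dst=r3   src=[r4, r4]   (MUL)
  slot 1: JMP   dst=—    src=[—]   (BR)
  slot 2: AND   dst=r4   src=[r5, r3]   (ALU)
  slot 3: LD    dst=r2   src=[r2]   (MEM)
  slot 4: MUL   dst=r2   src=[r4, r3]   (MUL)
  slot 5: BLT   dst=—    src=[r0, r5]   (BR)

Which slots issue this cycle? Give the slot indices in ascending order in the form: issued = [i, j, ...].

(0) want 1×MUL +1rd +1wr — yes → AL3|MU1|ME1|BR1|rd5|wr3
(1) want 1×BR +0rd +0wr — yes → AL3|MU1|ME1|BR0|rd5|wr3
(2) want 1×ALU +2rd +1wr — yes → AL2|MU1|ME1|BR0|rd3|wr2
(3) want 1×MEM +1rd +1wr — yes → AL2|MU1|ME0|BR0|rd2|wr1
(4) want 1×MUL +2rd +1wr — WAW → AL2|MU1|ME0|BR0|rd2|wr1
(5) want 1×BR +2rd +0wr — FU → AL2|MU1|ME0|BR0|rd2|wr1

issued = [0, 1, 2, 3]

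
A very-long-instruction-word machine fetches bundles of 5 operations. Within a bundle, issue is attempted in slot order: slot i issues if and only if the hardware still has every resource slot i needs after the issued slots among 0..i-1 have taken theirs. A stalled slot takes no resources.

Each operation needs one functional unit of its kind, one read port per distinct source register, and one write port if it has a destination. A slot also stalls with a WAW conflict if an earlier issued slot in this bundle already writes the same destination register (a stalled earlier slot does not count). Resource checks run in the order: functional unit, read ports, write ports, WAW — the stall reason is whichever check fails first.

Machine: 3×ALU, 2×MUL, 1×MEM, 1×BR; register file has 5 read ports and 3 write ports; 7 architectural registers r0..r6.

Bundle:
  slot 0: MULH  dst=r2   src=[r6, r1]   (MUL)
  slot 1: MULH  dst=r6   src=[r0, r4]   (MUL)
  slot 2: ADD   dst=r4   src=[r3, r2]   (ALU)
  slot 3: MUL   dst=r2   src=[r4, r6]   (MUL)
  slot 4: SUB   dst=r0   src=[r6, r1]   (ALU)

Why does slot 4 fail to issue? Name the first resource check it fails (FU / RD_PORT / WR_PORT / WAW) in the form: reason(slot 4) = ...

reason(slot 4) = RD_PORT

  0. MUL→r2 ⇒ go  {3A/1Mu/1Ld/1B | 3r 2w}
  1. MUL→r6 ⇒ go  {3A/0Mu/1Ld/1B | 1r 1w}
  2. ALU→r4 ⇒ no(RD_PORT)  {3A/0Mu/1Ld/1B | 1r 1w}
  3. MUL→r2 ⇒ no(FU)  {3A/0Mu/1Ld/1B | 1r 1w}
  4. ALU→r0 ⇒ no(RD_PORT)  {3A/0Mu/1Ld/1B | 1r 1w}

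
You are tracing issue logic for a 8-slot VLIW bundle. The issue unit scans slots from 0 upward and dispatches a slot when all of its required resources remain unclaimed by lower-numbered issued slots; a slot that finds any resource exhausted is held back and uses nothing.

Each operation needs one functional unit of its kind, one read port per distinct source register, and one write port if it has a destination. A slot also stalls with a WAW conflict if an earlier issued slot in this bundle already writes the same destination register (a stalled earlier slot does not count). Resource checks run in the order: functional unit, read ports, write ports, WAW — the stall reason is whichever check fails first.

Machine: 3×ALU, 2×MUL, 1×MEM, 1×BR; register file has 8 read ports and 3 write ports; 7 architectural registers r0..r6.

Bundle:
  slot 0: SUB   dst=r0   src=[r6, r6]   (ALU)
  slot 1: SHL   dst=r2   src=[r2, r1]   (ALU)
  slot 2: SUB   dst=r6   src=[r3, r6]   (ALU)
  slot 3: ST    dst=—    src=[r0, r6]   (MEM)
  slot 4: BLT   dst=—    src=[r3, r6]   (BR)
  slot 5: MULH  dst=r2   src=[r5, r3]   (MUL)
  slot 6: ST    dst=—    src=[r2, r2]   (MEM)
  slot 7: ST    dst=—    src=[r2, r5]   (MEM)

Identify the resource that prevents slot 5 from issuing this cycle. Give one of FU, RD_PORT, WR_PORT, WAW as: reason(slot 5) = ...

[0] ALU needs rd=1 wr=1: ok; after: ALU=2 MUL=2 MEM=1 BR=1, R=7, W=2
[1] ALU needs rd=2 wr=1: ok; after: ALU=1 MUL=2 MEM=1 BR=1, R=5, W=1
[2] ALU needs rd=2 wr=1: ok; after: ALU=0 MUL=2 MEM=1 BR=1, R=3, W=0
[3] MEM needs rd=2 wr=0: ok; after: ALU=0 MUL=2 MEM=0 BR=1, R=1, W=0
[4] BR needs rd=2 wr=0: RD_PORT; after: ALU=0 MUL=2 MEM=0 BR=1, R=1, W=0
[5] MUL needs rd=2 wr=1: RD_PORT; after: ALU=0 MUL=2 MEM=0 BR=1, R=1, W=0
[6] MEM needs rd=1 wr=0: FU; after: ALU=0 MUL=2 MEM=0 BR=1, R=1, W=0
[7] MEM needs rd=2 wr=0: FU; after: ALU=0 MUL=2 MEM=0 BR=1, R=1, W=0

reason(slot 5) = RD_PORT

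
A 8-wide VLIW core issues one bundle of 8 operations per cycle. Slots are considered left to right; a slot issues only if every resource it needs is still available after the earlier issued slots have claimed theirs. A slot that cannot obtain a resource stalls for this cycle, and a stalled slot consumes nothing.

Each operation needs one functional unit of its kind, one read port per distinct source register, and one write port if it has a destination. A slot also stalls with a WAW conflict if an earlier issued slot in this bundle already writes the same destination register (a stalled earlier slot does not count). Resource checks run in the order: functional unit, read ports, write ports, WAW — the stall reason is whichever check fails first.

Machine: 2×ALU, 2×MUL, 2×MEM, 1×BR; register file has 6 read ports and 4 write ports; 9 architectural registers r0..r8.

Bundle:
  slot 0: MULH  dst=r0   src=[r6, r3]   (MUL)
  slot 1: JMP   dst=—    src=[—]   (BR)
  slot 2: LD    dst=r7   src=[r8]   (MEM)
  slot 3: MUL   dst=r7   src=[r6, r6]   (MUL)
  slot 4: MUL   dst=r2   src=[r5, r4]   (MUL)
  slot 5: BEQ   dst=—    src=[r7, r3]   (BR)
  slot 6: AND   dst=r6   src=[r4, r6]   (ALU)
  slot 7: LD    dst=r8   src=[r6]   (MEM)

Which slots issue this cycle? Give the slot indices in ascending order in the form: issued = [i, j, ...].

  0. MUL→r0 ⇒ go  {2A/1Mu/2Ld/1B | 4r 3w}
  1. BR ⇒ go  {2A/1Mu/2Ld/0B | 4r 3w}
  2. MEM→r7 ⇒ go  {2A/1Mu/1Ld/0B | 3r 2w}
  3. MUL→r7 ⇒ no(WAW)  {2A/1Mu/1Ld/0B | 3r 2w}
  4. MUL→r2 ⇒ go  {2A/0Mu/1Ld/0B | 1r 1w}
  5. BR ⇒ no(FU)  {2A/0Mu/1Ld/0B | 1r 1w}
  6. ALU→r6 ⇒ no(RD_PORT)  {2A/0Mu/1Ld/0B | 1r 1w}
  7. MEM→r8 ⇒ go  {2A/0Mu/0Ld/0B | 0r 0w}

issued = [0, 1, 2, 4, 7]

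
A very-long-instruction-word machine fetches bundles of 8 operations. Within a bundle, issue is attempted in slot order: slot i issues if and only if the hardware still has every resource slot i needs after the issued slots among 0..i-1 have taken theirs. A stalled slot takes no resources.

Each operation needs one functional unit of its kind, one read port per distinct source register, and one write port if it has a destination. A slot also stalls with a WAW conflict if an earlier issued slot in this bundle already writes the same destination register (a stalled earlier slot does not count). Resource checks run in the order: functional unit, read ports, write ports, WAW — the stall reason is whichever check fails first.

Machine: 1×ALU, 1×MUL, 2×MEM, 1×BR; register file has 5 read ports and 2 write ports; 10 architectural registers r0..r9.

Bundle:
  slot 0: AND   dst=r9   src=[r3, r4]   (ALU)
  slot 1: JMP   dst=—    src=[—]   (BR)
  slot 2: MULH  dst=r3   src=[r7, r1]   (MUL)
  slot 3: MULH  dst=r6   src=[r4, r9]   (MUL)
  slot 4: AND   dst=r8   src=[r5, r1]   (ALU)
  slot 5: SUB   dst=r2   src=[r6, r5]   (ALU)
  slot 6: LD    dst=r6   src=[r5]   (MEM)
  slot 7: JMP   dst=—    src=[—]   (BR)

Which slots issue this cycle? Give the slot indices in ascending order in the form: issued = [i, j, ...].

issued = [0, 1, 2]

slot 0 (ALU): ISSUE — free A0,Mu1,Ld2,B1 rp3 wp1
slot 1 (BR): ISSUE — free A0,Mu1,Ld2,B0 rp3 wp1
slot 2 (MUL): ISSUE — free A0,Mu0,Ld2,B0 rp1 wp0
slot 3 (MUL): stall FU — free A0,Mu0,Ld2,B0 rp1 wp0
slot 4 (ALU): stall FU — free A0,Mu0,Ld2,B0 rp1 wp0
slot 5 (ALU): stall FU — free A0,Mu0,Ld2,B0 rp1 wp0
slot 6 (MEM): stall WR_PORT — free A0,Mu0,Ld2,B0 rp1 wp0
slot 7 (BR): stall FU — free A0,Mu0,Ld2,B0 rp1 wp0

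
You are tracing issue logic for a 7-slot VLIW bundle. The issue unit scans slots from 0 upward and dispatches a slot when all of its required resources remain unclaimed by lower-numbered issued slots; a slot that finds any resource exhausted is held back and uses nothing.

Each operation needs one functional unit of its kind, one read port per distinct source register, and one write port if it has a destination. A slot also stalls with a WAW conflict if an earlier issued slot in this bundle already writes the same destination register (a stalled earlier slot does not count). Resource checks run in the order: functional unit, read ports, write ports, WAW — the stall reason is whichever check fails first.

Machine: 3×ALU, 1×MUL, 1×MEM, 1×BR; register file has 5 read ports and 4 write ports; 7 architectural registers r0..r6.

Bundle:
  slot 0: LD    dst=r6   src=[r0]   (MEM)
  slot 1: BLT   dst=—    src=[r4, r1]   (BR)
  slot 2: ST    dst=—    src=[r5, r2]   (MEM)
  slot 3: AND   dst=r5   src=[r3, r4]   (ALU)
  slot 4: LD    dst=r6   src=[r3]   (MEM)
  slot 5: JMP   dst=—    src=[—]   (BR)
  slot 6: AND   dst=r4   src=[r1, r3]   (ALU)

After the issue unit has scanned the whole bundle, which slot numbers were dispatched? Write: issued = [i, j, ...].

#0 MEM src=r0 dispatched  <A:3 Mu:1 Ld:0 B:1 rd:4 wr:3>
#1 BR src=r4,r1 dispatched  <A:3 Mu:1 Ld:0 B:0 rd:2 wr:3>
#2 MEM src=r5,r2 held:FU  <A:3 Mu:1 Ld:0 B:0 rd:2 wr:3>
#3 ALU src=r3,r4 dispatched  <A:2 Mu:1 Ld:0 B:0 rd:0 wr:2>
#4 MEM src=r3 held:FU  <A:2 Mu:1 Ld:0 B:0 rd:0 wr:2>
#5 BR src=- held:FU  <A:2 Mu:1 Ld:0 B:0 rd:0 wr:2>
#6 ALU src=r1,r3 held:RD_PORT  <A:2 Mu:1 Ld:0 B:0 rd:0 wr:2>

issued = [0, 1, 3]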